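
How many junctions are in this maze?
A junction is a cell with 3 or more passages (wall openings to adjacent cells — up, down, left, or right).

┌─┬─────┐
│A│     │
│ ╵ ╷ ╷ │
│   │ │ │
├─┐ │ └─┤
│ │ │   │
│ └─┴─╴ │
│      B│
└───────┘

Checking each cell for number of passages:

Junctions found (3+ passages):
  (0, 2): 3 passages
  (1, 1): 3 passages
Total junctions: 2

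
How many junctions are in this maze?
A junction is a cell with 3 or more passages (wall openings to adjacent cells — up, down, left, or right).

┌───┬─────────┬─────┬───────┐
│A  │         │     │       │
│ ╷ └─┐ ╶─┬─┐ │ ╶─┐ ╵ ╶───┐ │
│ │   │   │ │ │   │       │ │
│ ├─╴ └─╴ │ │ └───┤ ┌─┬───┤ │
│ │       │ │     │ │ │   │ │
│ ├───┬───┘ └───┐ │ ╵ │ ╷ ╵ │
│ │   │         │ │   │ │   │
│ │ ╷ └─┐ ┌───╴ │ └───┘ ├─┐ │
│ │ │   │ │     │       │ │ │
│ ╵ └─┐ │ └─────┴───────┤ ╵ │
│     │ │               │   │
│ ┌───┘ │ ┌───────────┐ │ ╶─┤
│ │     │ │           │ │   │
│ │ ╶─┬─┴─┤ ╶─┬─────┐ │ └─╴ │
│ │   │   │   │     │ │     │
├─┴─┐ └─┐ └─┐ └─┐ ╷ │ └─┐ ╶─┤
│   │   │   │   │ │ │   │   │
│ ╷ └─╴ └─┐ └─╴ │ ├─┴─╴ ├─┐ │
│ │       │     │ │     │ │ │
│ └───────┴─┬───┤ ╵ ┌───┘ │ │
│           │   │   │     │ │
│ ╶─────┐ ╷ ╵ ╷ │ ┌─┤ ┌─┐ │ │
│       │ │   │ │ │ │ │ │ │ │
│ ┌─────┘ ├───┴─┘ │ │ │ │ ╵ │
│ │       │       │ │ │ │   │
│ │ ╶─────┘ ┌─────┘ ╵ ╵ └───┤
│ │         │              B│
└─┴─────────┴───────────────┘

Checking each cell for number of passages:

Junctions found (3+ passages):
  (0, 3): 3 passages
  (1, 9): 3 passages
  (1, 10): 3 passages
  (2, 2): 3 passages
  (3, 4): 3 passages
  (3, 5): 3 passages
  (3, 13): 3 passages
  (5, 0): 3 passages
  (5, 1): 3 passages
  (5, 4): 3 passages
  (5, 12): 3 passages
  (7, 8): 3 passages
  (7, 12): 3 passages
  (9, 3): 3 passages
  (10, 0): 3 passages
  (10, 4): 3 passages
  (10, 8): 3 passages
  (10, 12): 3 passages
  (11, 0): 3 passages
  (13, 9): 3 passages
  (13, 10): 3 passages
  (13, 11): 3 passages
Total junctions: 22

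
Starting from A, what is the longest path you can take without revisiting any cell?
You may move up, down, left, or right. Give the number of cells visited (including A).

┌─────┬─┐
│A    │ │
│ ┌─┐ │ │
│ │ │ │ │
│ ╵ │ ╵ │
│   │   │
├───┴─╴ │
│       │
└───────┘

Finding longest simple path using DFS:
Start: (0, 0)
Longest path visits 10 cells
Path: A → right → right → down → down → right → down → left → left → left

Solution:

┌─────┬─┐
│A → ↓│ │
│ ┌─┐ │ │
│ │ │↓│ │
│ ╵ │ ╵ │
│   │↳ ↓│
├───┴─╴ │
│B ← ← ↲│
└───────┘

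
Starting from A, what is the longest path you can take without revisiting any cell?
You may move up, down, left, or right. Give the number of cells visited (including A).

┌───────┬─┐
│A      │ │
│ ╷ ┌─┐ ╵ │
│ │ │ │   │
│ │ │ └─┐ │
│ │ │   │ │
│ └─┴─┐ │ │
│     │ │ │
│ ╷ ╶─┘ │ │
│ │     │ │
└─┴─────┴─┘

Finding longest simple path using DFS:
Start: (0, 0)
Longest path visits 12 cells
Path: A → down → down → down → right → down → right → right → up → up → left → up

Solution:

┌───────┬─┐
│A      │ │
│ ╷ ┌─┐ ╵ │
│↓│ │B│   │
│ │ │ └─┐ │
│↓│ │↑ ↰│ │
│ └─┴─┐ │ │
│↳ ↓  │↑│ │
│ ╷ ╶─┘ │ │
│ │↳ → ↑│ │
└─┴─────┴─┘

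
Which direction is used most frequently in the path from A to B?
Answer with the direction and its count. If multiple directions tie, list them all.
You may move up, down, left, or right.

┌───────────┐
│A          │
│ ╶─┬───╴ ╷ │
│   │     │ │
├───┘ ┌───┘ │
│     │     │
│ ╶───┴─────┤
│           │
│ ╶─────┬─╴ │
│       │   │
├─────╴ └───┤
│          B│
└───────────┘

Directions: right, right, right, right, down, left, left, down, left, left, down, down, right, right, right, down, right, right
Counts: {'right': 9, 'down': 5, 'left': 4}
Most common: right (9 times)

Solution:

┌───────────┐
│A → → → ↓  │
│ ╶─┬───╴ ╷ │
│   │↓ ← ↲│ │
├───┘ ┌───┘ │
│↓ ← ↲│     │
│ ╶───┴─────┤
│↓          │
│ ╶─────┬─╴ │
│↳ → → ↓│   │
├─────╴ └───┤
│      ↳ → B│
└───────────┘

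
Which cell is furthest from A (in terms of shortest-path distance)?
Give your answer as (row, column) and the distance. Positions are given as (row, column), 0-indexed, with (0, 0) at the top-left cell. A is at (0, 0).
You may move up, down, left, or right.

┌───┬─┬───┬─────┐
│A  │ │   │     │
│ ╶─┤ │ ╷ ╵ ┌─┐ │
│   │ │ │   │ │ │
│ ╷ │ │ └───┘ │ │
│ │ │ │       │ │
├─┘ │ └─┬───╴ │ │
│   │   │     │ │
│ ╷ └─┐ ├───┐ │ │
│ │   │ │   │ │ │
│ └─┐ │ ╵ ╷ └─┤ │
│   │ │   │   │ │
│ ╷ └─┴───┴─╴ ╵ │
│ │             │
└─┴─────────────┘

Computing BFS distances from A to all cells:
Furthest cell: (3, 4)
Distance: 35 steps

Path from A to the furthest cell:

┌───┬─┬───┬─────┐
│A  │ │↓ ↰│↓ ← ↰│
│ ╶─┤ │ ╷ ╵ ┌─┐ │
│↳ ↓│ │↓│↑ ↲│ │↑│
│ ╷ │ │ └───┘ │ │
│ │↓│ │↳ → → ↓│↑│
├─┘ │ └─┬───╴ │ │
│↓ ↲│   │B ← ↲│↑│
│ ╷ └─┐ ├───┐ │ │
│↓│   │ │   │ │↑│
│ └─┐ │ ╵ ╷ └─┤ │
│↳ ↓│ │   │   │↑│
│ ╷ └─┴───┴─╴ ╵ │
│ │↳ → → → → → ↑│
└─┴─────────────┘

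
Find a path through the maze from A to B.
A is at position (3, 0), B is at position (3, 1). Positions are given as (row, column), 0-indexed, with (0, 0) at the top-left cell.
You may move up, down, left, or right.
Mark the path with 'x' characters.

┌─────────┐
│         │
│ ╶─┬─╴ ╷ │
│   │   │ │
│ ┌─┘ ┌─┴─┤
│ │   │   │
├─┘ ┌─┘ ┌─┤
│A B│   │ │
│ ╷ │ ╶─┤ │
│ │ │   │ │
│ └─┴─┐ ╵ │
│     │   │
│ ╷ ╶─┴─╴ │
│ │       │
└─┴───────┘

Finding the shortest path from (3, 0) to (3, 1):
Path length: 1 steps
Directions: right

Solution:

┌─────────┐
│         │
│ ╶─┬─╴ ╷ │
│   │   │ │
│ ┌─┘ ┌─┴─┤
│ │   │   │
├─┘ ┌─┘ ┌─┤
│A B│   │ │
│ ╷ │ ╶─┤ │
│ │ │   │ │
│ └─┴─┐ ╵ │
│     │   │
│ ╷ ╶─┴─╴ │
│ │       │
└─┴───────┘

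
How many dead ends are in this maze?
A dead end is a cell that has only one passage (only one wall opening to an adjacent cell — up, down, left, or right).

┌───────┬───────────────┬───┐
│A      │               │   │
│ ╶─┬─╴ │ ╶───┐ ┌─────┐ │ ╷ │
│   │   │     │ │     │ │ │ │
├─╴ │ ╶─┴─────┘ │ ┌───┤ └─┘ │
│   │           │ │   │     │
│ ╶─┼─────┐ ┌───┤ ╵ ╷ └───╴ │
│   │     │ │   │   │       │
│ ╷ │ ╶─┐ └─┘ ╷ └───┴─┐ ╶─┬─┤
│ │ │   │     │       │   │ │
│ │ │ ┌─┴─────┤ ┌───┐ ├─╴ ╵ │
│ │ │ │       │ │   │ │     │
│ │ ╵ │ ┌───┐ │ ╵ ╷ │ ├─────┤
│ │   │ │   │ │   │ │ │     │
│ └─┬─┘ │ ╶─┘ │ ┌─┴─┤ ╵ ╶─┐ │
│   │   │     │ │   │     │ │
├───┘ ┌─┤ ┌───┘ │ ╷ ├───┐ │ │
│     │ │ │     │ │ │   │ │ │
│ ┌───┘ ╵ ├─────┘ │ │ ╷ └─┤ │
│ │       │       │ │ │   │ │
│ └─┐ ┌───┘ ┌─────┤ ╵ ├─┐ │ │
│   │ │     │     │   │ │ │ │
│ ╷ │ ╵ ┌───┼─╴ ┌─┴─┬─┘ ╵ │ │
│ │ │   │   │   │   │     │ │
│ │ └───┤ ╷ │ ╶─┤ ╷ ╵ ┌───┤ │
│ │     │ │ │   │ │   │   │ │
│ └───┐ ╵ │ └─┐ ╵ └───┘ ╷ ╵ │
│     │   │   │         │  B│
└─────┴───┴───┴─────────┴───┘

Checking each cell for number of passages:

Dead ends found at positions:
  (1, 6)
  (1, 10)
  (1, 12)
  (3, 5)
  (4, 3)
  (4, 13)
  (5, 11)
  (6, 5)
  (6, 9)
  (7, 1)
  (8, 3)
  (8, 5)
  (8, 12)
  (9, 1)
  (10, 6)
  (10, 8)
  (10, 11)
  (13, 2)
  (13, 6)
Total dead ends: 19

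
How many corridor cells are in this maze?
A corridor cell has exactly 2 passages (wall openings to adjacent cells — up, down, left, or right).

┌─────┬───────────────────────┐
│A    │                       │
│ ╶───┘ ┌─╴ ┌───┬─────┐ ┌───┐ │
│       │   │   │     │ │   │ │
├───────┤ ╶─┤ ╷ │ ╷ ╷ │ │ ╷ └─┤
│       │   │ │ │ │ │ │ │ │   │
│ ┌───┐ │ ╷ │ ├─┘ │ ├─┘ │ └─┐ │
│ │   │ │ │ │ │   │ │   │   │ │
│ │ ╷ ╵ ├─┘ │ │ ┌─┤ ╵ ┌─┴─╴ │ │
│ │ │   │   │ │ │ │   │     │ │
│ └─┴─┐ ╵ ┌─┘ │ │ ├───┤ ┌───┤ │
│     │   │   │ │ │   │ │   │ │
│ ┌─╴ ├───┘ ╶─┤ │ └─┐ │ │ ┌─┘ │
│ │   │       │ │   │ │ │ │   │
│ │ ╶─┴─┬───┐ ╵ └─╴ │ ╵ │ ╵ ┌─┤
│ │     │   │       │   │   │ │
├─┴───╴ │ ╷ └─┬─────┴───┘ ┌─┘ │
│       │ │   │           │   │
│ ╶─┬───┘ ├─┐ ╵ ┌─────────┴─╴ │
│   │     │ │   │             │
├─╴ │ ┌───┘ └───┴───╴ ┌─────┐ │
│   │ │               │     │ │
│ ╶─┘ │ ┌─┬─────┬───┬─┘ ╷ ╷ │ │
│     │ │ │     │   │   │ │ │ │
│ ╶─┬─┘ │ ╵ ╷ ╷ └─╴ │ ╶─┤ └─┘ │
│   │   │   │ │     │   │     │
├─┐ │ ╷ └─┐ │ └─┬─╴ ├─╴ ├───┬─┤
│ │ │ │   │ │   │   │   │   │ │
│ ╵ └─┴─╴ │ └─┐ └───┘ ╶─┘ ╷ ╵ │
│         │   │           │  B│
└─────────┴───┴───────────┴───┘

Counting cells with exactly 2 passages:
Total corridor cells: 181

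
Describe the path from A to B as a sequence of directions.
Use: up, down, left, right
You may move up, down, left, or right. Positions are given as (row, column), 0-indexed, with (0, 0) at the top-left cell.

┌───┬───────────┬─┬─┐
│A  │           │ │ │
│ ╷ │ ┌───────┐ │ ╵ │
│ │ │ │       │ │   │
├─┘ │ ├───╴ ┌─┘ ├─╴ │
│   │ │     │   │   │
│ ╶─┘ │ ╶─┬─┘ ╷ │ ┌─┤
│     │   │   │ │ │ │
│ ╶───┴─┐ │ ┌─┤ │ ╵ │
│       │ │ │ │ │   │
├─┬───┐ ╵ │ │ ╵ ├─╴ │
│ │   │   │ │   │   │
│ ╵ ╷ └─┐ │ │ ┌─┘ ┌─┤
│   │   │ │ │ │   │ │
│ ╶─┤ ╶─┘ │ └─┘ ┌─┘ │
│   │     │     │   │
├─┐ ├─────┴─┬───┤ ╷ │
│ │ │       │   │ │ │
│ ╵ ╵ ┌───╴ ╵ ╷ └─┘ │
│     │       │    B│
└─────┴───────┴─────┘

Finding the path and converting it to directions:
Path through cells: (0,0) → (0,1) → (1,1) → (2,1) → (2,0) → (3,0) → (4,0) → (4,1) → (4,2) → (4,3) → (5,3) → (5,4) → (6,4) → (7,4) → (7,3) → (7,2) → (6,2) → (5,2) → (5,1) → (6,1) → (6,0) → (7,0) → (7,1) → (8,1) → (9,1) → (9,2) → (8,2) → (8,3) → (8,4) → (8,5) → (9,5) → (9,6) → (8,6) → (8,7) → (9,7) → (9,8) → (9,9)
Directions: right, down, down, left, down, down, right, right, right, down, right, down, down, left, left, up, up, left, down, left, down, right, down, down, right, up, right, right, right, down, right, up, right, down, right, right

Solution:

┌───┬───────────┬─┬─┐
│A ↓│           │ │ │
│ ╷ │ ┌───────┐ │ ╵ │
│ │↓│ │       │ │   │
├─┘ │ ├───╴ ┌─┘ ├─╴ │
│↓ ↲│ │     │   │   │
│ ╶─┘ │ ╶─┬─┘ ╷ │ ┌─┤
│↓    │   │   │ │ │ │
│ ╶───┴─┐ │ ┌─┤ │ ╵ │
│↳ → → ↓│ │ │ │ │   │
├─┬───┐ ╵ │ │ ╵ ├─╴ │
│ │↓ ↰│↳ ↓│ │   │   │
│ ╵ ╷ └─┐ │ │ ┌─┘ ┌─┤
│↓ ↲│↑  │↓│ │ │   │ │
│ ╶─┤ ╶─┘ │ └─┘ ┌─┘ │
│↳ ↓│↑ ← ↲│     │   │
├─┐ ├─────┴─┬───┤ ╷ │
│ │↓│↱ → → ↓│↱ ↓│ │ │
│ ╵ ╵ ┌───╴ ╵ ╷ └─┘ │
│  ↳ ↑│    ↳ ↑│↳ → B│
└─────┴───────┴─────┘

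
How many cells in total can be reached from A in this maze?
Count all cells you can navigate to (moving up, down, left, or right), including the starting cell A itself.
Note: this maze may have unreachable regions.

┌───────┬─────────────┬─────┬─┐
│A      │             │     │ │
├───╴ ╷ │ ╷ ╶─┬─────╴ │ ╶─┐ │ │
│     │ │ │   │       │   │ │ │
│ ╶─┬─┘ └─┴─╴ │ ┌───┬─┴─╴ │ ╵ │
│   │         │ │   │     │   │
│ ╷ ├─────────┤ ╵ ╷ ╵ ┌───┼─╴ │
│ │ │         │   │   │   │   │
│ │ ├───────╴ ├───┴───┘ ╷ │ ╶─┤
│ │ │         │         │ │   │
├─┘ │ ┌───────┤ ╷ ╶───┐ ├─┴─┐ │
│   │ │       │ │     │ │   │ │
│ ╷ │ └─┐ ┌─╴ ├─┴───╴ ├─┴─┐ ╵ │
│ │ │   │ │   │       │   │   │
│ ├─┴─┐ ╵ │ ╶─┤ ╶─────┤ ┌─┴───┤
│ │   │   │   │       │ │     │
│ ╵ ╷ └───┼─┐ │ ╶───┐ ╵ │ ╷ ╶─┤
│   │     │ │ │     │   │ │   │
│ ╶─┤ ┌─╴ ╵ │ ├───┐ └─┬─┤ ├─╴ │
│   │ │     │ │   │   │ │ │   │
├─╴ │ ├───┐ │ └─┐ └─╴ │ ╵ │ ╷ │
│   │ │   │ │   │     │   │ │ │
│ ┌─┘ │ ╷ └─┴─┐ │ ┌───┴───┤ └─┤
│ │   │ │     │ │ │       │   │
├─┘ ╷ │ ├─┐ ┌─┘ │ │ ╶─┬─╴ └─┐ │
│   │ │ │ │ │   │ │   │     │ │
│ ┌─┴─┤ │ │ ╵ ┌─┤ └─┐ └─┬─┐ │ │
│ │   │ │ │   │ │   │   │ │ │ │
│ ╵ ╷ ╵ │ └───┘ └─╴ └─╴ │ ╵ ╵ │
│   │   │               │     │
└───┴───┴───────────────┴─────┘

Using BFS/flood-fill to find all reachable cells from A:
Maze size: 15 × 15 = 225 total cells
85 cell(s) are walled off and cannot be reached from A.
Reachable cells: 140

Reachable region (· marks reachable cells):

┌───────┬─────────────┬─────┬─┐
│A · · ·│· · · · · · ·│· · ·│·│
├───╴ ╷ │ ╷ ╶─┬─────╴ │ ╶─┐ │ │
│· · ·│·│·│· ·│· · · ·│· ·│·│·│
│ ╶─┬─┘ └─┴─╴ │ ┌───┬─┴─╴ │ ╵ │
│· ·│· · · · ·│·│· ·│· · ·│· ·│
│ ╷ ├─────────┤ ╵ ╷ ╵ ┌───┼─╴ │
│·│·│· · · · ·│· ·│· ·│   │· ·│
│ │ ├───────╴ ├───┴───┘ ╷ │ ╶─┤
│·│·│· · · · ·│         │ │· ·│
├─┘ │ ┌───────┤ ╷ ╶───┐ ├─┴─┐ │
│· ·│·│· · · ·│ │     │ │· ·│·│
│ ╷ │ └─┐ ┌─╴ ├─┴───╴ ├─┴─┐ ╵ │
│·│·│· ·│·│· ·│       │   │· ·│
│ ├─┴─┐ ╵ │ ╶─┤ ╶─────┤ ┌─┴───┤
│·│· ·│· ·│· ·│       │ │     │
│ ╵ ╷ └───┼─┐ │ ╶───┐ ╵ │ ╷ ╶─┤
│· ·│· · ·│·│·│     │   │ │   │
│ ╶─┤ ┌─╴ ╵ │ ├───┐ └─┬─┤ ├─╴ │
│· ·│·│· · ·│·│   │   │ │ │   │
├─╴ │ ├───┐ │ └─┐ └─╴ │ ╵ │ ╷ │
│· ·│·│· ·│·│· ·│     │   │ │ │
│ ┌─┘ │ ╷ └─┴─┐ │ ┌───┴───┤ └─┤
│·│· ·│·│· · ·│·│ │       │   │
├─┘ ╷ │ ├─┐ ┌─┘ │ │ ╶─┬─╴ └─┐ │
│· ·│·│·│ │·│· ·│ │   │     │ │
│ ┌─┴─┤ │ │ ╵ ┌─┤ └─┐ └─┬─┐ │ │
│·│· ·│·│ │· ·│ │   │   │ │ │ │
│ ╵ ╷ ╵ │ └───┘ └─╴ └─╴ │ ╵ ╵ │
│· ·│· ·│               │     │
└───┴───┴───────────────┴─────┘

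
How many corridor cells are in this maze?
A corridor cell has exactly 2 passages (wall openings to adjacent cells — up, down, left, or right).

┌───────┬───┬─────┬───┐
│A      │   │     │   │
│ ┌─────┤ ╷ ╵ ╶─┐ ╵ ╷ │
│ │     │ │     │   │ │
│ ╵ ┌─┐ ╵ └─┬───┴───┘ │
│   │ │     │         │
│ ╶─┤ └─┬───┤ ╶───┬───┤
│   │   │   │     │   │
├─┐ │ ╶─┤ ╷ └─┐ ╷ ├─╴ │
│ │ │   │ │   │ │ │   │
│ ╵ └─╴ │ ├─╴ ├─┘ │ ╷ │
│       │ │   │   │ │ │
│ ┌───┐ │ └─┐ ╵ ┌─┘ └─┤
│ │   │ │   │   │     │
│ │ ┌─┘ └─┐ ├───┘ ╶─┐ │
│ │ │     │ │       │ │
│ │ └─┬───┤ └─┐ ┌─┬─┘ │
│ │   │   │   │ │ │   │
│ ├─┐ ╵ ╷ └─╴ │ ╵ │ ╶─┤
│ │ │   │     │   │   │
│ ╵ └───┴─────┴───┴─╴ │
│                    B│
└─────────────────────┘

Counting cells with exactly 2 passages:
Total corridor cells: 89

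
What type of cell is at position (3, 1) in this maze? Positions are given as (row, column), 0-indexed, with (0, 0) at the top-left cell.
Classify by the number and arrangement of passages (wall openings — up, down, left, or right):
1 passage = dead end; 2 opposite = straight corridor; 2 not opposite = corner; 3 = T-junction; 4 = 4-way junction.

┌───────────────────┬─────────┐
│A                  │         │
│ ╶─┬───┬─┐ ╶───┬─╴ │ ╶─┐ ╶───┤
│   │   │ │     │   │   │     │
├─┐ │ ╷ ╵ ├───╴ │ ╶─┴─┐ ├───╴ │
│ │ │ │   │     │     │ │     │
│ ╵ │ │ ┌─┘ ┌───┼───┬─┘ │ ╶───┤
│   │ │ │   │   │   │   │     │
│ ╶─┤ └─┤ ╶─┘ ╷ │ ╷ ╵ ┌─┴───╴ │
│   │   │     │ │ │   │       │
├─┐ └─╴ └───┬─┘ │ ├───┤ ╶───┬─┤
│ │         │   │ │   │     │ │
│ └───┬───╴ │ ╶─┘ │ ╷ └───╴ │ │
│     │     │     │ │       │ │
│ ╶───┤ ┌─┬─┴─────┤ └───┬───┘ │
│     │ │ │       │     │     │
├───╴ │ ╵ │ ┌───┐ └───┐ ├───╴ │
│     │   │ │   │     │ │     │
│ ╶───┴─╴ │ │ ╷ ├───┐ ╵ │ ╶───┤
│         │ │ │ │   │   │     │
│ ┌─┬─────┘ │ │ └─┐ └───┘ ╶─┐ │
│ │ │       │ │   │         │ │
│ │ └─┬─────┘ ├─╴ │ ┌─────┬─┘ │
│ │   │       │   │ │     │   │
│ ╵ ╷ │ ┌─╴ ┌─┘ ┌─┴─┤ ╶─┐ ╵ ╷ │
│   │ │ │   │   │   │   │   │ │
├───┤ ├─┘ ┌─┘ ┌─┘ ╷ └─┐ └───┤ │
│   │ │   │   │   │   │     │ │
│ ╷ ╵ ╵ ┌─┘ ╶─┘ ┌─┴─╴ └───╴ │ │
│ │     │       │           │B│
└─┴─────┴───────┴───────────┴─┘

Checking cell at (3, 1):
Number of passages: 2
Cell type: corner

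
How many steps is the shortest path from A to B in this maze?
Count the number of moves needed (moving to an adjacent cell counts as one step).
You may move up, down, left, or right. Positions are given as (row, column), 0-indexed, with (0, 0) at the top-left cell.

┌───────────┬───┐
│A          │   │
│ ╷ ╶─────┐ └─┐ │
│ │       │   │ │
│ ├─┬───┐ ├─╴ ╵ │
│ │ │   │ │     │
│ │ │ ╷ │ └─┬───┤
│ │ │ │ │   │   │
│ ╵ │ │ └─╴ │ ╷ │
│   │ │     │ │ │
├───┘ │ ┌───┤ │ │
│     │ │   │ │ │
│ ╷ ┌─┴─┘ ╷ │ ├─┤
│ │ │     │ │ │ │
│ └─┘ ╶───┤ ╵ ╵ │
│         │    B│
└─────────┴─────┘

Using BFS to find shortest path:
Start: (0, 0), End: (7, 7)
Path found:
(0,0) → (0,1) → (1,1) → (1,2) → (1,3) → (1,4) → (2,4) → (3,4) → (3,5) → (4,5) → (4,4) → (4,3) → (3,3) → (2,3) → (2,2) → (3,2) → (4,2) → (5,2) → (5,1) → (5,0) → (6,0) → (7,0) → (7,1) → (7,2) → (6,2) → (6,3) → (6,4) → (5,4) → (5,5) → (6,5) → (7,5) → (7,6) → (7,7)
Number of steps: 32

Solution:

┌───────────┬───┐
│A ↓        │   │
│ ╷ ╶─────┐ └─┐ │
│ │↳ → → ↓│   │ │
│ ├─┬───┐ ├─╴ ╵ │
│ │ │↓ ↰│↓│     │
│ │ │ ╷ │ └─┬───┤
│ │ │↓│↑│↳ ↓│   │
│ ╵ │ │ └─╴ │ ╷ │
│   │↓│↑ ← ↲│ │ │
├───┘ │ ┌───┤ │ │
│↓ ← ↲│ │↱ ↓│ │ │
│ ╷ ┌─┴─┘ ╷ │ ├─┤
│↓│ │↱ → ↑│↓│ │ │
│ └─┘ ╶───┤ ╵ ╵ │
│↳ → ↑    │↳ → B│
└─────────┴─────┘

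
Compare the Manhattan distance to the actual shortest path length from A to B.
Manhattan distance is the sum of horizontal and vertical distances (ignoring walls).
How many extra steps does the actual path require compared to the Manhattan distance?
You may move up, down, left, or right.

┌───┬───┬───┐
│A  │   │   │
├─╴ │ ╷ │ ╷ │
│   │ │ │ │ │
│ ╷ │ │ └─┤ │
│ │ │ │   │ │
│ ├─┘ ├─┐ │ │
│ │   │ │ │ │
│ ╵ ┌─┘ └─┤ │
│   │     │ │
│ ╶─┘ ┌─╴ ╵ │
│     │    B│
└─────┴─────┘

Manhattan distance: |5 - 0| + |5 - 0| = 10
Actual path length: 14
Extra steps: 14 - 10 = 4

Solution:

┌───┬───┬───┐
│A ↓│   │   │
├─╴ │ ╷ │ ╷ │
│↓ ↲│ │ │ │ │
│ ╷ │ │ └─┤ │
│↓│ │ │   │ │
│ ├─┘ ├─┐ │ │
│↓│   │ │ │ │
│ ╵ ┌─┘ └─┤ │
│↓  │↱ → ↓│ │
│ ╶─┘ ┌─╴ ╵ │
│↳ → ↑│  ↳ B│
└─────┴─────┘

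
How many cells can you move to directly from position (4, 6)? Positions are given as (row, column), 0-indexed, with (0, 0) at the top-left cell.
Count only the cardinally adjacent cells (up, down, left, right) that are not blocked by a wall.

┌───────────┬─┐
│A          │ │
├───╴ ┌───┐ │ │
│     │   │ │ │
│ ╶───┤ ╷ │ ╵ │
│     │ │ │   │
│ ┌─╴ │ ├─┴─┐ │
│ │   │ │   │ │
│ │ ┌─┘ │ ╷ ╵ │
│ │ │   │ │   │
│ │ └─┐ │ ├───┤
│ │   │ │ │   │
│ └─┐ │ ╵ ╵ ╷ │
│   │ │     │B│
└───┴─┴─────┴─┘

Checking passable neighbors of (4, 6):
Neighbors: (3, 6), (4, 5)
Count: 2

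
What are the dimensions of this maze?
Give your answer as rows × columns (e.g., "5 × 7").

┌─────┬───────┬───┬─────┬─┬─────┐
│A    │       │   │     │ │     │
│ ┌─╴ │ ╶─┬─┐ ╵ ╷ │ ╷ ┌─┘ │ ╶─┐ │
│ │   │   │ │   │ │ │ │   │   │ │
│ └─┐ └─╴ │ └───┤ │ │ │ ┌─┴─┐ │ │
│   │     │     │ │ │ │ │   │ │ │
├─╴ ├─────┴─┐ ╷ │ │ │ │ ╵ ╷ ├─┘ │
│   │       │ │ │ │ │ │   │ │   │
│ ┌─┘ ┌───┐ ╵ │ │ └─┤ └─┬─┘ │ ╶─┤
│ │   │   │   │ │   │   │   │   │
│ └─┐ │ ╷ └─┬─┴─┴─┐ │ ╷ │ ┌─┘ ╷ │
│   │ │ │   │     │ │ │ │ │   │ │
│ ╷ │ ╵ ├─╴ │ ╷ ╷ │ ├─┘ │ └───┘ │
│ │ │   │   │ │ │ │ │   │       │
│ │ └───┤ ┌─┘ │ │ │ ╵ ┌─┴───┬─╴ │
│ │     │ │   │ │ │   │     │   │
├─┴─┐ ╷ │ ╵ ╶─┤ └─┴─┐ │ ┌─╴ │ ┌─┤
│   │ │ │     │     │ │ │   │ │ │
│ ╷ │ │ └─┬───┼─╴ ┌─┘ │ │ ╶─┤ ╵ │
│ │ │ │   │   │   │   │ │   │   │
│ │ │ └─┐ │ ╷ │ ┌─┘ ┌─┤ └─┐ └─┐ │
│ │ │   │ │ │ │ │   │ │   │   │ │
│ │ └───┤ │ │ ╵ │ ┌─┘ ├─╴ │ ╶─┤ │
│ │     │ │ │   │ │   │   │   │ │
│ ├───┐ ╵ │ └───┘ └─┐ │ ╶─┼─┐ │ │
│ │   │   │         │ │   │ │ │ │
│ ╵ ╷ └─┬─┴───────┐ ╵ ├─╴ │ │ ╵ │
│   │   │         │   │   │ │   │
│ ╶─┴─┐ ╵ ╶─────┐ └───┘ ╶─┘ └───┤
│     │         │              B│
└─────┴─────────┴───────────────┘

Counting the maze dimensions:
Rows (vertical): 15
Columns (horizontal): 16
Dimensions: 15 × 16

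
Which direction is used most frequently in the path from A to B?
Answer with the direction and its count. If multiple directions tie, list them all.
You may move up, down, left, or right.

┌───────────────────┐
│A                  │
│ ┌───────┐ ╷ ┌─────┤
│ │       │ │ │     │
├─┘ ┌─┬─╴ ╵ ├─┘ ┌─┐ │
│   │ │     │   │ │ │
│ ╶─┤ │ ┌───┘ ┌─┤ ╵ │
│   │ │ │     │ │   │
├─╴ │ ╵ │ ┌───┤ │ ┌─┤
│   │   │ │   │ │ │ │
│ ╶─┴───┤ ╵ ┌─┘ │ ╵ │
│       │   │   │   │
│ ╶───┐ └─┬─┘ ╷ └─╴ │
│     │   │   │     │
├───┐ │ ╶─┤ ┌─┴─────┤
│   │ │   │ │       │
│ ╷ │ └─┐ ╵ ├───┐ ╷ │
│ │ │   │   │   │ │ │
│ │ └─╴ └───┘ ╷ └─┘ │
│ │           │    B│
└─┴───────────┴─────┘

Directions: right, right, right, right, right, down, down, left, up, left, left, left, down, left, down, right, down, left, down, down, right, right, down, down, right, down, right, right, right, up, right, down, right, right
Counts: {'right': 15, 'down': 11, 'left': 6, 'up': 2}
Most common: right (15 times)

Solution:

┌───────────────────┐
│A → → → → ↓        │
│ ┌───────┐ ╷ ┌─────┤
│ │↓ ← ← ↰│↓│ │     │
├─┘ ┌─┬─╴ ╵ ├─┘ ┌─┐ │
│↓ ↲│ │  ↑ ↲│   │ │ │
│ ╶─┤ │ ┌───┘ ┌─┤ ╵ │
│↳ ↓│ │ │     │ │   │
├─╴ │ ╵ │ ┌───┤ │ ┌─┤
│↓ ↲│   │ │   │ │ │ │
│ ╶─┴───┤ ╵ ┌─┘ │ ╵ │
│↓      │   │   │   │
│ ╶───┐ └─┬─┘ ╷ └─╴ │
│↳ → ↓│   │   │     │
├───┐ │ ╶─┤ ┌─┴─────┤
│   │↓│   │ │       │
│ ╷ │ └─┐ ╵ ├───┐ ╷ │
│ │ │↳ ↓│   │↱ ↓│ │ │
│ │ └─╴ └───┘ ╷ └─┘ │
│ │    ↳ → → ↑│↳ → B│
└─┴───────────┴─────┘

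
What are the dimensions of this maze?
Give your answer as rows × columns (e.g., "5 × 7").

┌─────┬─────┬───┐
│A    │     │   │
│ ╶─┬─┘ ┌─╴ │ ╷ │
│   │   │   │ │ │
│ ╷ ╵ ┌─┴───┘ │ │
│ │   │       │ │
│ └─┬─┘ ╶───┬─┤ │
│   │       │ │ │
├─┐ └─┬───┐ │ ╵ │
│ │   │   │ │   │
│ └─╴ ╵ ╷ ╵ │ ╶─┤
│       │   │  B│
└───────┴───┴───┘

Counting the maze dimensions:
Rows (vertical): 6
Columns (horizontal): 8
Dimensions: 6 × 8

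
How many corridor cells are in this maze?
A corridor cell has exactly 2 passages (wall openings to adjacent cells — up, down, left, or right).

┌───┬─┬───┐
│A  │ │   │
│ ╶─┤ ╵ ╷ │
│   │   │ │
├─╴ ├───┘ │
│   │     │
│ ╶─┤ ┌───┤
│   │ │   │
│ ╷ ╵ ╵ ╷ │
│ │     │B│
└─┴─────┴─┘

Counting cells with exactly 2 passages:
Total corridor cells: 19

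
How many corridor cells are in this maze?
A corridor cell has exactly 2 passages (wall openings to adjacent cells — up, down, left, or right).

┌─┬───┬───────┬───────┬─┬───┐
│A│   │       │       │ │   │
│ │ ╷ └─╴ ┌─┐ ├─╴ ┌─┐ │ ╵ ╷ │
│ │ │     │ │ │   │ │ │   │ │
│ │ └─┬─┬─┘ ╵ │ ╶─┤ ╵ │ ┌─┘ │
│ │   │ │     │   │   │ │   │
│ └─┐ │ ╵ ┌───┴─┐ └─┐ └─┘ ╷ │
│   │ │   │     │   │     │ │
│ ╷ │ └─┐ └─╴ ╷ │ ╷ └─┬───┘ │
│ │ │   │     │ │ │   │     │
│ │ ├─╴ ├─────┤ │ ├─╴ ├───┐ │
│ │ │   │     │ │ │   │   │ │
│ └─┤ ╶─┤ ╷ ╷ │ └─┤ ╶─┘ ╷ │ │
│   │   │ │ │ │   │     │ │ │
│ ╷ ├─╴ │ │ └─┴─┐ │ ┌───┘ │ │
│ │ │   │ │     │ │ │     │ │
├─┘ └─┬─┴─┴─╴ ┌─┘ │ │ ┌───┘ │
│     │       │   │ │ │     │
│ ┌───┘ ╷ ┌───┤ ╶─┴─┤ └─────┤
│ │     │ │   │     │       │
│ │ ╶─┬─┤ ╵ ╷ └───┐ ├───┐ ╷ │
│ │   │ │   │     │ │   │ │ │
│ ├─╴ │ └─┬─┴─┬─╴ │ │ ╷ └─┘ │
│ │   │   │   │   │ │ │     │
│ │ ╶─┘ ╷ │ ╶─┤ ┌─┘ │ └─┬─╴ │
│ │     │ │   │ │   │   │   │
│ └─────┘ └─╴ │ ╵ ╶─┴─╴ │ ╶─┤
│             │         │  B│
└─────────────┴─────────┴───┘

Counting cells with exactly 2 passages:
Total corridor cells: 150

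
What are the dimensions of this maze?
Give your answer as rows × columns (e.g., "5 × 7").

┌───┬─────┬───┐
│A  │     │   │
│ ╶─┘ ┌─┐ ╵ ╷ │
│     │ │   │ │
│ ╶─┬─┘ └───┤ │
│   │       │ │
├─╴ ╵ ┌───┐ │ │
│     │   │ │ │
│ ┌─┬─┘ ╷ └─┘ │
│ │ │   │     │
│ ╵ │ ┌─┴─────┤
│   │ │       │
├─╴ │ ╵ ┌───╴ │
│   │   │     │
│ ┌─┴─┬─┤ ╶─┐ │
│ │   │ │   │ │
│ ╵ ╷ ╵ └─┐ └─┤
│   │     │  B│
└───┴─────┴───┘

Counting the maze dimensions:
Rows (vertical): 9
Columns (horizontal): 7
Dimensions: 9 × 7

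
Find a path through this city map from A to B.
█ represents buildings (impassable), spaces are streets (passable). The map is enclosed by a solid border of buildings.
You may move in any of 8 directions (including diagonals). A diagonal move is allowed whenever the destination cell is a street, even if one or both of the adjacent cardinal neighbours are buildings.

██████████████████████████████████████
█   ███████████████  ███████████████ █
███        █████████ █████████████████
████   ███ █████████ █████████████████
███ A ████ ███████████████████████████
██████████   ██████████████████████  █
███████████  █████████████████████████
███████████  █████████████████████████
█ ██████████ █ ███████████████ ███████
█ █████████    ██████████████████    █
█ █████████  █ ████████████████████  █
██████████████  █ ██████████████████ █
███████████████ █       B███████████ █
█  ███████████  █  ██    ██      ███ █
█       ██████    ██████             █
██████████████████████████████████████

Finding the shortest path from A to B:
Movement: 8-directional
Path length: 25 steps
Directions: right → up-right → up-right → right → right → down-right → down → down → down-right → down → down-right → down-right → down-right → down → down-right → down → down-right → right → up-right → up-right → right → right → right → right → right

Solution:

██████████████████████████████████████
█   ███████████████  ███████████████ █
███    →→↘ █████████ █████████████████
████  ↗███↓█████████ █████████████████
███ A↗████↓███████████████████████████
██████████↘  ██████████████████████  █
███████████↓ █████████████████████████
███████████↘ █████████████████████████
█ ██████████↘█ ███████████████ ███████
█ █████████  ↘ ██████████████████    █
█ █████████  █↓████████████████████  █
██████████████↘ █ ██████████████████ █
███████████████↓█  →→→→→B███████████ █
█  ███████████ ↘█ ↗██    ██      ███ █
█       ██████  →↗██████             █
██████████████████████████████████████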